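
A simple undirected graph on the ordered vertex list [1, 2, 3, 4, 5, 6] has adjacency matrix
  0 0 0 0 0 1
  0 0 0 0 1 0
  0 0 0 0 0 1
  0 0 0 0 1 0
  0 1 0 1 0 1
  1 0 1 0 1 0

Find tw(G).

1

A width-1 tree decomposition is:
Bags: B1 = {5, 6}  B2 = {3, 6}  B3 = {2, 5}  B4 = {4, 5}  B5 = {1, 6}
Tree: B1–B2, B1–B3, B3–B4, B2–B5
The largest bag has 2 vertices, giving width 1; this decomposition certifies tw(G) ≤ 1. Any graph with an edge has treewidth ≥ 1, and G has the edge 6–5. Therefore the treewidth is 1.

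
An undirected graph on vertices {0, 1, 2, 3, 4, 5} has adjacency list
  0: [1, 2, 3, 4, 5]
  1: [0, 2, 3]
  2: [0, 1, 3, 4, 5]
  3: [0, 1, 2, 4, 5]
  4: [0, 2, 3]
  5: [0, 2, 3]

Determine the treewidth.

A width-3 tree decomposition is:
Bags: B1 = {0, 1, 2, 3}  B2 = {0, 2, 3, 5}  B3 = {0, 2, 3, 4}
Tree: B1–B2, B1–B3
The largest bag has 4 vertices, giving width 3; this decomposition certifies tw(G) ≤ 3. Conversely, {0, 1, 2, 3} is a clique of size 4, and the vertices of any clique must share a bag in every tree decomposition; so some bag has ≥ 4 vertices and tw(G) ≥ 3. Combining the bounds, tw(G) = 3.

3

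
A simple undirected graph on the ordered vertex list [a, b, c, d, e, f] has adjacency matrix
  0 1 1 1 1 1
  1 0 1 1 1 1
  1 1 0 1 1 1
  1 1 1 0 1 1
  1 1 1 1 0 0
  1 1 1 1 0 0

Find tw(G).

A width-4 tree decomposition is:
Bags: B1 = {a, b, c, d, f}  B2 = {a, b, c, d, e}
Tree: B1–B2
Each bag holds 5 vertices, so the decomposition has width 4, which upper-bounds the treewidth. Conversely, {a, b, c, d, e} is a clique of size 5, and the vertices of any clique must share a bag in every tree decomposition; so some bag has ≥ 5 vertices and tw(G) ≥ 4. Combining the bounds, tw(G) = 4.

4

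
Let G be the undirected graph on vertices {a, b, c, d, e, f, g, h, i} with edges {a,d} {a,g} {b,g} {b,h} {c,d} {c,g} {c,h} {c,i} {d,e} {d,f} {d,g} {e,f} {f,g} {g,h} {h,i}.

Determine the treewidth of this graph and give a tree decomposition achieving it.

The largest bag has 3 vertices, giving width 2; this decomposition certifies tw(G) ≤ 2. For the lower bound, the 3 vertices {d, f, g} are pairwise adjacent, and any tree decomposition puts a clique entirely inside one bag — forcing width ≥ 2. Hence tw(G) = 2 exactly.

Treewidth 2.
One such decomposition:
Bags: B1 = {c, d, g}  B2 = {d, f, g}  B3 = {c, g, h}  B4 = {b, g, h}  B5 = {c, h, i}  B6 = {d, e, f}  B7 = {a, d, g}
Tree: B1–B2, B1–B3, B3–B4, B3–B5, B2–B6, B2–B7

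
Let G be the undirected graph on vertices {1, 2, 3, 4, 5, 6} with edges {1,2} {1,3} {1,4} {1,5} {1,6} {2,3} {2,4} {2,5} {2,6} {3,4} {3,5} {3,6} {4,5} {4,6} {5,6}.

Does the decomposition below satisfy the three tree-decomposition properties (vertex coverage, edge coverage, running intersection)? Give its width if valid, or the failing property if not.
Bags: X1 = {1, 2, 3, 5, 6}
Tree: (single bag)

No — vertex 4 appears in no bag.

A tree decomposition must satisfy three properties: every vertex lies in some bag; for every edge, both endpoints lie together in some bag; and for every vertex, the bags containing it form a connected subtree. Here vertex 4 appears in no bag, so the decomposition is invalid.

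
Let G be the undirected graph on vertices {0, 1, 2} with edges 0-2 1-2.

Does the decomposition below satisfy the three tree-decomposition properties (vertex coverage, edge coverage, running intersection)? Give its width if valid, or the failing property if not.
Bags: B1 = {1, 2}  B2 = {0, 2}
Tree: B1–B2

Every vertex of G appears in some bag (union = {0, 1, 2}); every edge is covered by a bag; and for each vertex v the set of bags containing v is connected in the bag tree. The decomposition is therefore valid. The largest bag has 2 vertices, so the width is 1.

Yes; width 1.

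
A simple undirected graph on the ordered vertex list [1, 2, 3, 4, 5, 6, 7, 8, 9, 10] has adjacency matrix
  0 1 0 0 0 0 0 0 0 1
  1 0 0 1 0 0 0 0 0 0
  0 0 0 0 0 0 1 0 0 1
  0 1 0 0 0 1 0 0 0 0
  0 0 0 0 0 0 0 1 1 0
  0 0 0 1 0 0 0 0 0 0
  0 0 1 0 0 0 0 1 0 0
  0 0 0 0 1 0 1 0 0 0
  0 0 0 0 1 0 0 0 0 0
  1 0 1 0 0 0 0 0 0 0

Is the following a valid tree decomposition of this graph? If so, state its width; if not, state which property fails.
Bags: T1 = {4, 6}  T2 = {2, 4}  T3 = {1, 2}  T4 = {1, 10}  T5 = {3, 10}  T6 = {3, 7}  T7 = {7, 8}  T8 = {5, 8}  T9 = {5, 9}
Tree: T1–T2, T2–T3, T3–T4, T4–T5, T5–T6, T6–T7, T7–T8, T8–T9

Vertex coverage: the bags together contain {1, 2, 3, 4, 5, 6, 7, 8, 9, 10}, the full vertex set. Edge coverage: each edge of G has both endpoints in at least one bag. Running intersection: for every vertex, the bags containing it form a connected subtree. All three properties hold, so this is a valid tree decomposition of width max|bag| − 1 = 1, and hence tw(G) ≤ 1.

Yes; width 1.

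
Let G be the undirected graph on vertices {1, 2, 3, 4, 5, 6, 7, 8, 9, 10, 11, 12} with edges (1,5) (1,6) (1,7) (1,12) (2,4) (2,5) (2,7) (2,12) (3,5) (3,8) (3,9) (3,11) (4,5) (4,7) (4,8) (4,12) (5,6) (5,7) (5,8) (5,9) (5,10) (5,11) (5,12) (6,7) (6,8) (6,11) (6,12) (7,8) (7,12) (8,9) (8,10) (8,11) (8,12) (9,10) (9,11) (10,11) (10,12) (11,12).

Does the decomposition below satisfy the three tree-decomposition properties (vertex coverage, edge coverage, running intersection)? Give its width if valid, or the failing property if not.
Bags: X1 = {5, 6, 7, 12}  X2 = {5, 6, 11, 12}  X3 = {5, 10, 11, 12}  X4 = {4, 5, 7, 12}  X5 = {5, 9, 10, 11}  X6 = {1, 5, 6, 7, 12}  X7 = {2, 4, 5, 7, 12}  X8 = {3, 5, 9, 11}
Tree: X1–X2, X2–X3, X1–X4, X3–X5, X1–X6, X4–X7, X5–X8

No — vertex 8 appears in no bag.

A tree decomposition must satisfy three properties: every vertex lies in some bag; for every edge, both endpoints lie together in some bag; and for every vertex, the bags containing it form a connected subtree. Here vertex 8 appears in no bag, so the decomposition is invalid.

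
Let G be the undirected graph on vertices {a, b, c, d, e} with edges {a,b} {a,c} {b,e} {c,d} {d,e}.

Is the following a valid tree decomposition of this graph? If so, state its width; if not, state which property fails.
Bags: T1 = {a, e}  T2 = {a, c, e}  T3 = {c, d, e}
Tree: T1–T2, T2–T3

A tree decomposition must satisfy three properties: every vertex lies in some bag; for every edge, both endpoints lie together in some bag; and for every vertex, the bags containing it form a connected subtree. Here vertex b appears in no bag, so the decomposition is invalid.

No — vertex b appears in no bag.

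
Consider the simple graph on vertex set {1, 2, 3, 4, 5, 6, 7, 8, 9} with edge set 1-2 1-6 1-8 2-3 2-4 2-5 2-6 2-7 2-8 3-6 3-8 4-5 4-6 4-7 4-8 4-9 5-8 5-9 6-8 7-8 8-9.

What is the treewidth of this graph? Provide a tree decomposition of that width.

Treewidth 3.
Bags: B1 = {2, 4, 6, 8}  B2 = {2, 4, 5, 8}  B3 = {1, 2, 6, 8}  B4 = {4, 5, 8, 9}  B5 = {2, 3, 6, 8}  B6 = {2, 4, 7, 8}
Tree: B1–B2, B1–B3, B2–B4, B1–B5, B2–B6

Each bag holds 4 vertices, so the decomposition has width 3, which upper-bounds the treewidth. On the other hand G contains the 4-clique {4, 5, 8, 9}. A clique must lie in a single bag of any decomposition, so no decomposition can have width below 3. Combining the bounds, tw(G) = 3.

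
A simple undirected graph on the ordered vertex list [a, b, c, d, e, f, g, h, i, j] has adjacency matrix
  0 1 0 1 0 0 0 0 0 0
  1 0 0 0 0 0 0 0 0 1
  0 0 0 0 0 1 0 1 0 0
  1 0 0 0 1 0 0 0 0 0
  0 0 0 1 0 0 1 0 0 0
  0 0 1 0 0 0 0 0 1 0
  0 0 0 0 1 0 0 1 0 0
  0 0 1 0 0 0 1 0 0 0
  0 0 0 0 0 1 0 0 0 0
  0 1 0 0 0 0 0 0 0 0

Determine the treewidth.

A width-1 tree decomposition is:
Bags: B1 = {f, i}  B2 = {c, f}  B3 = {c, h}  B4 = {g, h}  B5 = {e, g}  B6 = {d, e}  B7 = {a, d}  B8 = {a, b}  B9 = {b, j}
Tree: B1–B2, B2–B3, B3–B4, B4–B5, B5–B6, B6–B7, B7–B8, B8–B9
Every bag has size at most 2, so the width is 2 − 1 = 1 and tw(G) ≤ 1. Since G has at least one edge (e.g. i–f), it is not an edgeless graph, so tw(G) ≥ 1. The upper and lower bounds meet at 1, so that is the treewidth.

1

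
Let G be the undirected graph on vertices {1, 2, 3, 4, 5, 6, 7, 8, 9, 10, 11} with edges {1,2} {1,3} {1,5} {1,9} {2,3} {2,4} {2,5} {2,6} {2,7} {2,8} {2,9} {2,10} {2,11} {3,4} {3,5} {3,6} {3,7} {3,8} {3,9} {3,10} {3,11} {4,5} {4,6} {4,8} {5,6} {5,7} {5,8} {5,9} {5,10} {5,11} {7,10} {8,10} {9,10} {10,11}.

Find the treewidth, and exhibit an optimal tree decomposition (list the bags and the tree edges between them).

Treewidth 4.
Bags: B1 = {2, 3, 5, 9, 10}  B2 = {2, 3, 5, 8, 10}  B3 = {2, 3, 4, 5, 8}  B4 = {2, 3, 5, 7, 10}  B5 = {2, 3, 4, 5, 6}  B6 = {1, 2, 3, 5, 9}  B7 = {2, 3, 5, 10, 11}
Tree: B1–B2, B2–B3, B2–B4, B3–B5, B1–B6, B4–B7

Every bag has size at most 5, so the width is 5 − 1 = 4 and tw(G) ≤ 4. For the lower bound, the 5 vertices {1, 2, 3, 5, 9} are pairwise adjacent, and any tree decomposition puts a clique entirely inside one bag — forcing width ≥ 4. Combining the bounds, tw(G) = 4.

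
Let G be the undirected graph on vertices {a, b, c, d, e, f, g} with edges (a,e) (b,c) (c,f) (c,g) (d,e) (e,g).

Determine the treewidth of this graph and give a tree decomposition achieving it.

Every bag has size at most 2, so the width is 2 − 1 = 1 and tw(G) ≤ 1. Any graph with an edge has treewidth ≥ 1, and G has the edge b–c. The upper and lower bounds meet at 1, so that is the treewidth.

Treewidth 1.
Bags: B1 = {b, c}  B2 = {c, g}  B3 = {e, g}  B4 = {d, e}  B5 = {c, f}  B6 = {a, e}
Tree: B1–B2, B2–B3, B3–B4, B1–B5, B4–B6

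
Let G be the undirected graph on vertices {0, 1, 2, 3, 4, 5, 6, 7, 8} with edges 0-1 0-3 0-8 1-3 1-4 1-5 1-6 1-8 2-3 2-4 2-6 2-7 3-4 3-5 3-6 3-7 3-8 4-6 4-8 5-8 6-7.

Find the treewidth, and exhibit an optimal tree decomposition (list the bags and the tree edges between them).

Every bag has size at most 4, so the width is 4 − 1 = 3 and tw(G) ≤ 3. Conversely, {0, 1, 3, 8} is a clique of size 4, and the vertices of any clique must share a bag in every tree decomposition; so some bag has ≥ 4 vertices and tw(G) ≥ 3. Combining the bounds, tw(G) = 3.

Treewidth 3.
One optimal decomposition is:
Bags: B1 = {1, 3, 4, 8}  B2 = {1, 3, 5, 8}  B3 = {1, 3, 4, 6}  B4 = {2, 3, 4, 6}  B5 = {0, 1, 3, 8}  B6 = {2, 3, 6, 7}
Tree: B1–B2, B1–B3, B3–B4, B1–B5, B4–B6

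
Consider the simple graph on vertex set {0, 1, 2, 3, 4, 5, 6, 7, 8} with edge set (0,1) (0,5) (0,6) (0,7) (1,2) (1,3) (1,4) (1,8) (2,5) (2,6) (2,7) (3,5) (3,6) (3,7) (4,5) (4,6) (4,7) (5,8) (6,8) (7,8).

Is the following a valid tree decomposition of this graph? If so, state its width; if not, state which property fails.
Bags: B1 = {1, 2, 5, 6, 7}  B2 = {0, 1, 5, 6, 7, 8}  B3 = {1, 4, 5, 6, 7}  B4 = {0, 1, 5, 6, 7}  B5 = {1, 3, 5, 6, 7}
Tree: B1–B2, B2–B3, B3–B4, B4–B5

A tree decomposition must satisfy three properties: every vertex lies in some bag; for every edge, both endpoints lie together in some bag; and for every vertex, the bags containing it form a connected subtree. Here bags containing vertex 0 are not connected in the tree, so the decomposition is invalid.

No — bags containing vertex 0 are not connected in the tree.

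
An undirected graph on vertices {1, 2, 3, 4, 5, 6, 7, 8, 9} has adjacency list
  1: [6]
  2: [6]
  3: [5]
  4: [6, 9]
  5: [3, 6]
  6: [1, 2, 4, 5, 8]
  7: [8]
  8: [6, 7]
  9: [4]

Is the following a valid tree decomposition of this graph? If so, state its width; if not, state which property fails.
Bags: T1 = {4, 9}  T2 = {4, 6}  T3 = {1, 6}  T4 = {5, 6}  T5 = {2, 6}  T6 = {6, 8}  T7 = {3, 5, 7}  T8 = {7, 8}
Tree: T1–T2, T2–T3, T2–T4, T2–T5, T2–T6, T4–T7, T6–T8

No — bags containing vertex 7 are not connected in the tree.

A tree decomposition must satisfy three properties: every vertex lies in some bag; for every edge, both endpoints lie together in some bag; and for every vertex, the bags containing it form a connected subtree. Here bags containing vertex 7 are not connected in the tree, so the decomposition is invalid.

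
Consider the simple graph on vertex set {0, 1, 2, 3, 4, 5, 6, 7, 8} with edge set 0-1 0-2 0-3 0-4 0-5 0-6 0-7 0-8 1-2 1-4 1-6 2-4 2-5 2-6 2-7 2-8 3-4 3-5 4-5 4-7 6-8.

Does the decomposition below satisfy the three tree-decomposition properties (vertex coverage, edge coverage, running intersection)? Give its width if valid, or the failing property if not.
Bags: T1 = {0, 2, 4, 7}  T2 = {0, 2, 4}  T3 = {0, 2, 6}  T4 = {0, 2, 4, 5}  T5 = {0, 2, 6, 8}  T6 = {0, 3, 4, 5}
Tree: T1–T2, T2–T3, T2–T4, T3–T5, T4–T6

A tree decomposition must satisfy three properties: every vertex lies in some bag; for every edge, both endpoints lie together in some bag; and for every vertex, the bags containing it form a connected subtree. Here vertex 1 appears in no bag, so the decomposition is invalid.

No — vertex 1 appears in no bag.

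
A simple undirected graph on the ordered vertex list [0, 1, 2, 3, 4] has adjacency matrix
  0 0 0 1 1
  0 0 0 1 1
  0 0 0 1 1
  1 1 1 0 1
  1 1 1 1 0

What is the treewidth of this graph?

A width-2 tree decomposition is:
Bags: B1 = {2, 3, 4}  B2 = {0, 3, 4}  B3 = {1, 3, 4}
Tree: B1–B2, B1–B3
Every bag has size at most 3, so the width is 3 − 1 = 2 and tw(G) ≤ 2. Conversely, {0, 3, 4} is a clique of size 3, and the vertices of any clique must share a bag in every tree decomposition; so some bag has ≥ 3 vertices and tw(G) ≥ 2. Therefore the treewidth is 2.

2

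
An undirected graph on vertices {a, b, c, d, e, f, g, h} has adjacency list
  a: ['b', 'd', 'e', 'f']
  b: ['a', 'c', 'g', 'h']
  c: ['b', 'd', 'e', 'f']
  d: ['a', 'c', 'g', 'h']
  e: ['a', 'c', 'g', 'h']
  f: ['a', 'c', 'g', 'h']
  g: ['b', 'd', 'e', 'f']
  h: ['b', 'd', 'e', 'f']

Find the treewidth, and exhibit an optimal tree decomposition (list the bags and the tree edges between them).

Treewidth 4.
Bags: B1 = {a, c, d, g, h}  B2 = {a, c, f, g, h}  B3 = {a, c, e, g, h}  B4 = {a, b, c, g, h}
Tree: B1–B2, B2–B3, B3–B4

Each bag holds 5 vertices, so the decomposition has width 4, which upper-bounds the treewidth. For the lower bound: the 5 vertex sets {d,g}, {a,f}, {c,e}, {h}, {b} are disjoint, each induces a connected subgraph, and every pair is joined by at least one edge of G. Contracting each set to a single vertex therefore yields K_{5} as a minor, and since treewidth is minor-monotone, tw(G) ≥ tw(K_{5}) = 4. Therefore the treewidth is 4.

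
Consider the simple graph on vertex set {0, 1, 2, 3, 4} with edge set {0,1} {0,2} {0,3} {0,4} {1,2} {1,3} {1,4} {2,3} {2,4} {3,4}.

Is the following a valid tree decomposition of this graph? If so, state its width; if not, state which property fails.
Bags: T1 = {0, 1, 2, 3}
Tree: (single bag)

A tree decomposition must satisfy three properties: every vertex lies in some bag; for every edge, both endpoints lie together in some bag; and for every vertex, the bags containing it form a connected subtree. Here vertex 4 appears in no bag, so the decomposition is invalid.

No — vertex 4 appears in no bag.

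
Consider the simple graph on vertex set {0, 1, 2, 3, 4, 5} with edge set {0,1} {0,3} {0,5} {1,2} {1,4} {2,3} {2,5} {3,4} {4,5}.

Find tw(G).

A width-3 tree decomposition is:
Bags: B1 = {1, 2, 3, 5}  B2 = {1, 3, 4, 5}  B3 = {0, 1, 3, 5}
Tree: B1–B2, B2–B3
Every bag has size at most 4, so the width is 4 − 1 = 3 and tw(G) ≤ 3. For the lower bound: the 4 vertex sets {2,3}, {4,5}, {1}, {0} are disjoint, each induces a connected subgraph, and every pair is joined by at least one edge of G. Contracting each set to a single vertex therefore yields K_{4} as a minor, and since treewidth is minor-monotone, tw(G) ≥ tw(K_{4}) = 3. Therefore the treewidth is 3.

3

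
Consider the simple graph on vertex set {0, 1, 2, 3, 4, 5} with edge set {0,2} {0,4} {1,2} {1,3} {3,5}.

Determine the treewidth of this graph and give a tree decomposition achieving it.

Every bag has size at most 2, so the width is 2 − 1 = 1 and tw(G) ≤ 1. G has an edge, so its treewidth is at least 1. Therefore the treewidth is 1.

Treewidth 1.
One optimal decomposition is:
Bags: B1 = {0, 4}  B2 = {0, 2}  B3 = {1, 2}  B4 = {1, 3}  B5 = {3, 5}
Tree: B1–B2, B2–B3, B3–B4, B4–B5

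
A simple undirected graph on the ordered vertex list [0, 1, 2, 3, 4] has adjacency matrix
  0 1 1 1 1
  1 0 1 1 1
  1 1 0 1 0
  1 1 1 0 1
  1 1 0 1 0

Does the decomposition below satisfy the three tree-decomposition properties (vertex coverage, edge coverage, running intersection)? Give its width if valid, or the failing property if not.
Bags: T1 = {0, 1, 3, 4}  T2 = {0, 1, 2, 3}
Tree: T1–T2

Yes; width 3.

Every vertex of G appears in some bag (union = {0, 1, 2, 3, 4}); every edge is covered by a bag; and for each vertex v the set of bags containing v is connected in the bag tree. The decomposition is therefore valid. The largest bag has 4 vertices, so the width is 3.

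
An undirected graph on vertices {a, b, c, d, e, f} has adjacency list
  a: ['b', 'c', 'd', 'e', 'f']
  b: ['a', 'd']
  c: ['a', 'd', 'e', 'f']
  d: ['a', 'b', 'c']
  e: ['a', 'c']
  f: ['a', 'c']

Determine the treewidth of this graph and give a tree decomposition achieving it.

Treewidth 2.
One optimal decomposition is:
Bags: B1 = {a, c, f}  B2 = {a, c, d}  B3 = {a, b, d}  B4 = {a, c, e}
Tree: B1–B2, B2–B3, B1–B4

Every bag has size at most 3, so the width is 3 − 1 = 2 and tw(G) ≤ 2. Conversely, {a, c, d} is a clique of size 3, and the vertices of any clique must share a bag in every tree decomposition; so some bag has ≥ 3 vertices and tw(G) ≥ 2. Therefore the treewidth is 2.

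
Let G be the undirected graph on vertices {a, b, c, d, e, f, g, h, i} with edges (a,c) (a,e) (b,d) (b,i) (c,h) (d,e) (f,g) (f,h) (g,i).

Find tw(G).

A width-2 tree decomposition is:
Bags: B1 = {f, g, h}  B2 = {c, g, h}  B3 = {a, c, g}  B4 = {a, e, g}  B5 = {d, e, g}  B6 = {b, d, g}  B7 = {b, g, i}
Tree: B1–B2, B2–B3, B3–B4, B4–B5, B5–B6, B6–B7
The largest bag has 3 vertices, giving width 2; this decomposition certifies tw(G) ≤ 2. The edges g–f–h–c–a–e–d–b–i–g form a cycle, so G is not a tree and its treewidth is at least 2. Combining the bounds, tw(G) = 2.

2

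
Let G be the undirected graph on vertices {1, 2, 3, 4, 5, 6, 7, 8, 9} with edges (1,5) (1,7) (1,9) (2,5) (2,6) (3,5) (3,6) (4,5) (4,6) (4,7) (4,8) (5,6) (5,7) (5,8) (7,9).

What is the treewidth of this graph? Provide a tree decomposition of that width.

Treewidth 2.
Bags: B1 = {2, 5, 6}  B2 = {3, 5, 6}  B3 = {4, 5, 6}  B4 = {4, 5, 7}  B5 = {1, 5, 7}  B6 = {4, 5, 8}  B7 = {1, 7, 9}
Tree: B1–B2, B1–B3, B3–B4, B4–B5, B4–B6, B5–B7

The largest bag has 3 vertices, giving width 2; this decomposition certifies tw(G) ≤ 2. For the lower bound, the 3 vertices {1, 7, 9} are pairwise adjacent, and any tree decomposition puts a clique entirely inside one bag — forcing width ≥ 2. Hence tw(G) = 2 exactly.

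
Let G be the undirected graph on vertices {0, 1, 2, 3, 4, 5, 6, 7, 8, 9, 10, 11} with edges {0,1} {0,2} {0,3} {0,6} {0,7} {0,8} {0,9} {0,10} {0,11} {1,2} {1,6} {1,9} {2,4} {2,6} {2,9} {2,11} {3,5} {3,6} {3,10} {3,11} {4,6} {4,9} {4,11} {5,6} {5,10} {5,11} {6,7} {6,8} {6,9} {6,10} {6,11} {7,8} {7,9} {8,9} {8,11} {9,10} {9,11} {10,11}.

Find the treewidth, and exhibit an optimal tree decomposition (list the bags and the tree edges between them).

Every bag has size at most 5, so the width is 5 − 1 = 4 and tw(G) ≤ 4. Conversely, {0, 1, 2, 6, 9} is a clique of size 5, and the vertices of any clique must share a bag in every tree decomposition; so some bag has ≥ 5 vertices and tw(G) ≥ 4. Combining the bounds, tw(G) = 4.

Treewidth 4.
One optimal decomposition is:
Bags: B1 = {0, 2, 6, 9, 11}  B2 = {0, 6, 8, 9, 11}  B3 = {0, 6, 9, 10, 11}  B4 = {0, 3, 6, 10, 11}  B5 = {2, 4, 6, 9, 11}  B6 = {3, 5, 6, 10, 11}  B7 = {0, 6, 7, 8, 9}  B8 = {0, 1, 2, 6, 9}
Tree: B1–B2, B2–B3, B3–B4, B1–B5, B4–B6, B2–B7, B1–B8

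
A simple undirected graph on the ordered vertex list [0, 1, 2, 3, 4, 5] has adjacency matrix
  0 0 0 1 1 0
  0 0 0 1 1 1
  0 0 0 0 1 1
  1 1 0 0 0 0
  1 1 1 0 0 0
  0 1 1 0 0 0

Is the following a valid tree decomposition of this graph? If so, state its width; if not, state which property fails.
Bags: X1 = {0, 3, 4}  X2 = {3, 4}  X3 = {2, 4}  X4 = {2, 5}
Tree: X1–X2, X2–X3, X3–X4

No — vertex 1 appears in no bag.

A tree decomposition must satisfy three properties: every vertex lies in some bag; for every edge, both endpoints lie together in some bag; and for every vertex, the bags containing it form a connected subtree. Here vertex 1 appears in no bag, so the decomposition is invalid.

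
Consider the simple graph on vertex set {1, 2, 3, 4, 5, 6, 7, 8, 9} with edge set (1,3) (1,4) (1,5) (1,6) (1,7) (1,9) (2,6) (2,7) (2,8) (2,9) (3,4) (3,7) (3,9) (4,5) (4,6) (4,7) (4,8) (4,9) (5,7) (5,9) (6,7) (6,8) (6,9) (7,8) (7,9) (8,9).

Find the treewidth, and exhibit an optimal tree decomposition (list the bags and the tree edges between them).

Treewidth 4.
Bags: B1 = {4, 6, 7, 8, 9}  B2 = {1, 4, 6, 7, 9}  B3 = {1, 4, 5, 7, 9}  B4 = {2, 6, 7, 8, 9}  B5 = {1, 3, 4, 7, 9}
Tree: B1–B2, B2–B3, B1–B4, B2–B5

Every bag has size at most 5, so the width is 5 − 1 = 4 and tw(G) ≤ 4. For the lower bound, the 5 vertices {2, 6, 7, 8, 9} are pairwise adjacent, and any tree decomposition puts a clique entirely inside one bag — forcing width ≥ 4. Therefore the treewidth is 4.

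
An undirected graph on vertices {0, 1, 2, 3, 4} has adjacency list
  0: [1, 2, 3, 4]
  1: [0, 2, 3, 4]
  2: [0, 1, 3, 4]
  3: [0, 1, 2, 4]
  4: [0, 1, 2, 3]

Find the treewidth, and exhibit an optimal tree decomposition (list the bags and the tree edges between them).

Treewidth 4.
Bags: B1 = {0, 1, 2, 3, 4}
Tree: (single bag)

With just one bag of size 5, the width is 5 − 1 = 4, so tw(G) ≤ 4. Conversely, {0, 1, 2, 3, 4} is a clique of size 5, and the vertices of any clique must share a bag in every tree decomposition; so some bag has ≥ 5 vertices and tw(G) ≥ 4. Combining the bounds, tw(G) = 4.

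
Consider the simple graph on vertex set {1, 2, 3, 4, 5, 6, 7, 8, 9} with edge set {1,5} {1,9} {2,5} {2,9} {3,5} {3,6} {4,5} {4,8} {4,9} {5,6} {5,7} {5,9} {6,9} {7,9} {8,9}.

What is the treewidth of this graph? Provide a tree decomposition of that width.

Treewidth 2.
One such decomposition:
Bags: B1 = {2, 5, 9}  B2 = {5, 7, 9}  B3 = {4, 5, 9}  B4 = {4, 8, 9}  B5 = {1, 5, 9}  B6 = {5, 6, 9}  B7 = {3, 5, 6}
Tree: B1–B2, B2–B3, B3–B4, B2–B5, B1–B6, B6–B7

The largest bag has 3 vertices, giving width 2; this decomposition certifies tw(G) ≤ 2. Conversely, {4, 8, 9} is a clique of size 3, and the vertices of any clique must share a bag in every tree decomposition; so some bag has ≥ 3 vertices and tw(G) ≥ 2. The upper and lower bounds meet at 2, so that is the treewidth.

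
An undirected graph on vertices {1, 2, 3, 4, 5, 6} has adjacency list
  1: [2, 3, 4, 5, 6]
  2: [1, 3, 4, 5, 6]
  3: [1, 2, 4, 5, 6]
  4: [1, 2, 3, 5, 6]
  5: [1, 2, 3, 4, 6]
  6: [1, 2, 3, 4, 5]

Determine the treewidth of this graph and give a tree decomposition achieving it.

A single bag containing all 6 vertices is trivially a valid decomposition of width 5. On the other hand G contains the 6-clique {1, 2, 3, 4, 5, 6}. A clique must lie in a single bag of any decomposition, so no decomposition can have width below 5. Combining the bounds, tw(G) = 5.

Treewidth 5.
One such decomposition:
Bags: B1 = {1, 2, 3, 4, 5, 6}
Tree: (single bag)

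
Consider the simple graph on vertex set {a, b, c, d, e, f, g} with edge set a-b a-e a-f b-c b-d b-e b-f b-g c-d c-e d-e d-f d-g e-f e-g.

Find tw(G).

A width-3 tree decomposition is:
Bags: B1 = {b, d, e, g}  B2 = {b, c, d, e}  B3 = {b, d, e, f}  B4 = {a, b, e, f}
Tree: B1–B2, B1–B3, B3–B4
Each bag holds 4 vertices, so the decomposition has width 3, which upper-bounds the treewidth. For the lower bound, the 4 vertices {b, d, e, g} are pairwise adjacent, and any tree decomposition puts a clique entirely inside one bag — forcing width ≥ 3. Therefore the treewidth is 3.

3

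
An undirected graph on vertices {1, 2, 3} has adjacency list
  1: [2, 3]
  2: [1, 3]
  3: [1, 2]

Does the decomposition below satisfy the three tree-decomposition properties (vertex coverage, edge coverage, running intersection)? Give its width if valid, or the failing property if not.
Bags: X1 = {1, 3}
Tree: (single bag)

A tree decomposition must satisfy three properties: every vertex lies in some bag; for every edge, both endpoints lie together in some bag; and for every vertex, the bags containing it form a connected subtree. Here vertex 2 appears in no bag, so the decomposition is invalid.

No — vertex 2 appears in no bag.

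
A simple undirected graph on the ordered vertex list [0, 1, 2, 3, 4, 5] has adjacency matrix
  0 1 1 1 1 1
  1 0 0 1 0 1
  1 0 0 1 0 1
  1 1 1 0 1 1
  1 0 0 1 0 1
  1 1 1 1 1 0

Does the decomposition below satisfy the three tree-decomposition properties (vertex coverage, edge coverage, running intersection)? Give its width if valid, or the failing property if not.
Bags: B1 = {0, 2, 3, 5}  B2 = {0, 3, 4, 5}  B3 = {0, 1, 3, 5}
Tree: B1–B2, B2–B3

Every vertex of G appears in some bag (union = {0, 1, 2, 3, 4, 5}); every edge is covered by a bag; and for each vertex v the set of bags containing v is connected in the bag tree. The decomposition is therefore valid. The largest bag has 4 vertices, so the width is 3.

Yes; width 3.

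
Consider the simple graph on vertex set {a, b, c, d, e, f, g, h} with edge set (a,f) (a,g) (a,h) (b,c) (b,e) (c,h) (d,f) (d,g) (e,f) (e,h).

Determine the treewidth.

2

A width-2 tree decomposition is:
Bags: B1 = {b, c, h}  B2 = {b, e, h}  B3 = {a, e, h}  B4 = {a, e, f}  B5 = {a, f, g}  B6 = {d, f, g}
Tree: B1–B2, B2–B3, B3–B4, B4–B5, B5–B6
Every bag has size at most 3, so the width is 3 − 1 = 2 and tw(G) ≤ 2. For the lower bound, G contains the cycle c–b–e–h–c, so G is not a forest; only forests have treewidth ≤ 1, hence tw(G) ≥ 2. Hence tw(G) = 2 exactly.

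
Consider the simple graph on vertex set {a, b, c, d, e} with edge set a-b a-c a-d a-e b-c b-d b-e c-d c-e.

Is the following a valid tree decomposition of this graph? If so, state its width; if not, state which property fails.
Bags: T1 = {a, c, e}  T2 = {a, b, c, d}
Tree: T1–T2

A tree decomposition must satisfy three properties: every vertex lies in some bag; for every edge, both endpoints lie together in some bag; and for every vertex, the bags containing it form a connected subtree. Here edge (b,e) lies in no bag, so the decomposition is invalid.

No — edge (b,e) lies in no bag.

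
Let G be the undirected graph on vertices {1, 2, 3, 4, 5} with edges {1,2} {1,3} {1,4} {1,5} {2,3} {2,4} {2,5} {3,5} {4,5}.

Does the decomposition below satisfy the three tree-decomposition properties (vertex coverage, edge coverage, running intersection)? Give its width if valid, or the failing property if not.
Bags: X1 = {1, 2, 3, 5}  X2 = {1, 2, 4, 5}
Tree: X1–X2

Yes; width 3.

Checking the three conditions: (i) the bags cover all of {1, 2, 3, 4, 5}; (ii) for each edge, some bag contains both endpoints; (iii) the bags containing any fixed vertex form a subtree. All hold, so the decomposition is valid with width 4 − 1 = 3.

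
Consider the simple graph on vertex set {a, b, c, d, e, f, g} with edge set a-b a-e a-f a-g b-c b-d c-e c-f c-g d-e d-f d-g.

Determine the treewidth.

3

A width-3 tree decomposition is:
Bags: B1 = {a, c, d, f}  B2 = {a, c, d, e}  B3 = {a, b, c, d}  B4 = {a, c, d, g}
Tree: B1–B2, B2–B3, B3–B4
Each bag holds 4 vertices, so the decomposition has width 3, which upper-bounds the treewidth. For the lower bound: the 4 vertex sets {d,f}, {c,e}, {a}, {b} are disjoint, each induces a connected subgraph, and every pair is joined by at least one edge of G. Contracting each set to a single vertex therefore yields K_{4} as a minor, and since treewidth is minor-monotone, tw(G) ≥ tw(K_{4}) = 3. Therefore the treewidth is 3.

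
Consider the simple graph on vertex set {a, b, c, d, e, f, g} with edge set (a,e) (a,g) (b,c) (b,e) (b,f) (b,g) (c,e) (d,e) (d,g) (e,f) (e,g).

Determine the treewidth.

A width-2 tree decomposition is:
Bags: B1 = {b, e, f}  B2 = {b, e, g}  B3 = {d, e, g}  B4 = {b, c, e}  B5 = {a, e, g}
Tree: B1–B2, B2–B3, B2–B4, B2–B5
Each bag holds 3 vertices, so the decomposition has width 2, which upper-bounds the treewidth. Conversely, {d, e, g} is a clique of size 3, and the vertices of any clique must share a bag in every tree decomposition; so some bag has ≥ 3 vertices and tw(G) ≥ 2. Combining the bounds, tw(G) = 2.

2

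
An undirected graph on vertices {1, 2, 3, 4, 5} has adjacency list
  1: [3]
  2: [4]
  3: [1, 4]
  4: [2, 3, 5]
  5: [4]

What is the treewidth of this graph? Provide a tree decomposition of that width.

Every bag has size at most 2, so the width is 2 − 1 = 1 and tw(G) ≤ 1. G has an edge, so its treewidth is at least 1. Therefore the treewidth is 1.

Treewidth 1.
One such decomposition:
Bags: B1 = {2, 4}  B2 = {4, 5}  B3 = {3, 4}  B4 = {1, 3}
Tree: B1–B2, B1–B3, B3–B4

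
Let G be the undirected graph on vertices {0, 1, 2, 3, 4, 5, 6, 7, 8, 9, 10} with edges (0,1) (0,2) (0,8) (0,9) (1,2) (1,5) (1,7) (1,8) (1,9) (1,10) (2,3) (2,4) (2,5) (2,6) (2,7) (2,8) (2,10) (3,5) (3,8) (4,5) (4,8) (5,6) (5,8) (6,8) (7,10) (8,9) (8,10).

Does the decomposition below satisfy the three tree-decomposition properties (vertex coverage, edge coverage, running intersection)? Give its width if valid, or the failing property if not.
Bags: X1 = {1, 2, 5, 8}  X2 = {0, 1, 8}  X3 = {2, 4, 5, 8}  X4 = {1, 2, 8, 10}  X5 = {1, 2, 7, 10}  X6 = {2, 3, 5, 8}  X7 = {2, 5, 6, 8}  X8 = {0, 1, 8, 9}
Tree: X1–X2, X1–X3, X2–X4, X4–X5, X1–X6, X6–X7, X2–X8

No — edge (2,0) lies in no bag.

A tree decomposition must satisfy three properties: every vertex lies in some bag; for every edge, both endpoints lie together in some bag; and for every vertex, the bags containing it form a connected subtree. Here edge (2,0) lies in no bag, so the decomposition is invalid.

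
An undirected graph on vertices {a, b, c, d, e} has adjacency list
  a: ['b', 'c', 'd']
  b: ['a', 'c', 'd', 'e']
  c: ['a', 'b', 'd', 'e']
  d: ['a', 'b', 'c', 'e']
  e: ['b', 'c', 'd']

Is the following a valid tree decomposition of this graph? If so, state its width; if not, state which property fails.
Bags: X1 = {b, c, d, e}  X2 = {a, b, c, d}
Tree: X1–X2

Yes; width 3.

Checking the three conditions: (i) the bags cover all of {a, b, c, d, e}; (ii) for each edge, some bag contains both endpoints; (iii) the bags containing any fixed vertex form a subtree. All hold, so the decomposition is valid with width 4 − 1 = 3.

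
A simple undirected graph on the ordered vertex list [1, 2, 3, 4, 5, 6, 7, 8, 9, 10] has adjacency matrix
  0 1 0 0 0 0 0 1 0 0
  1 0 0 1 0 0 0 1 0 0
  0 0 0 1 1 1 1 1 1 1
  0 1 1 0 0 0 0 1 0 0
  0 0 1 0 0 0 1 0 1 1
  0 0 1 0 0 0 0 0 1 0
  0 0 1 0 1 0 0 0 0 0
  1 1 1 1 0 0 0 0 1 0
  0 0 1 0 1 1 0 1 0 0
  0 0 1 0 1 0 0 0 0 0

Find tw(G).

A width-2 tree decomposition is:
Bags: B1 = {3, 8, 9}  B2 = {3, 4, 8}  B3 = {2, 4, 8}  B4 = {3, 5, 9}  B5 = {3, 5, 7}  B6 = {3, 5, 10}  B7 = {1, 2, 8}  B8 = {3, 6, 9}
Tree: B1–B2, B2–B3, B1–B4, B4–B5, B4–B6, B3–B7, B4–B8
The largest bag has 3 vertices, giving width 2; this decomposition certifies tw(G) ≤ 2. Conversely, {1, 2, 8} is a clique of size 3, and the vertices of any clique must share a bag in every tree decomposition; so some bag has ≥ 3 vertices and tw(G) ≥ 2. The upper and lower bounds meet at 2, so that is the treewidth.

2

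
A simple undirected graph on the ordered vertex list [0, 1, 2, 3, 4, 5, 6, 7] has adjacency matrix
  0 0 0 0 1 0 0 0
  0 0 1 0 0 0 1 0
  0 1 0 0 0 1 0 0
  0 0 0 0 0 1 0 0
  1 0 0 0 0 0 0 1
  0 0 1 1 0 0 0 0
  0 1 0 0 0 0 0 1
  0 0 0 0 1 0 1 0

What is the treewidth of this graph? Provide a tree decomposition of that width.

Every bag has size at most 2, so the width is 2 − 1 = 1 and tw(G) ≤ 1. Any graph with an edge has treewidth ≥ 1, and G has the edge 0–4. Hence tw(G) = 1 exactly.

Treewidth 1.
One optimal decomposition is:
Bags: B1 = {0, 4}  B2 = {4, 7}  B3 = {6, 7}  B4 = {1, 6}  B5 = {1, 2}  B6 = {2, 5}  B7 = {3, 5}
Tree: B1–B2, B2–B3, B3–B4, B4–B5, B5–B6, B6–B7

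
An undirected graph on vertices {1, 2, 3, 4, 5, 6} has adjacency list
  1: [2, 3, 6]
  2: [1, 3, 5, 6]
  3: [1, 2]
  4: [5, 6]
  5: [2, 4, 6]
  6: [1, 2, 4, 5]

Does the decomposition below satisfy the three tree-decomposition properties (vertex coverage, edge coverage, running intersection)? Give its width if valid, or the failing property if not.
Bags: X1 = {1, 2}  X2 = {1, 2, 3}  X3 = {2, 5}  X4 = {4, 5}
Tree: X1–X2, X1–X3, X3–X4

No — vertex 6 appears in no bag.

A tree decomposition must satisfy three properties: every vertex lies in some bag; for every edge, both endpoints lie together in some bag; and for every vertex, the bags containing it form a connected subtree. Here vertex 6 appears in no bag, so the decomposition is invalid.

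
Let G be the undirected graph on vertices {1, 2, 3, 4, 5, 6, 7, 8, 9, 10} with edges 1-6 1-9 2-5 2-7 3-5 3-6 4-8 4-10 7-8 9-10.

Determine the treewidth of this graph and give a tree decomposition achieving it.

The largest bag has 3 vertices, giving width 2; this decomposition certifies tw(G) ≤ 2. For the lower bound, G contains the cycle 1–6–3–5–2–7–8–4–10–9–1, so G is not a forest; only forests have treewidth ≤ 1, hence tw(G) ≥ 2. Hence tw(G) = 2 exactly.

Treewidth 2.
Bags: B1 = {1, 3, 6}  B2 = {1, 3, 5}  B3 = {1, 2, 5}  B4 = {1, 2, 7}  B5 = {1, 7, 8}  B6 = {1, 4, 8}  B7 = {1, 4, 10}  B8 = {1, 9, 10}
Tree: B1–B2, B2–B3, B3–B4, B4–B5, B5–B6, B6–B7, B7–B8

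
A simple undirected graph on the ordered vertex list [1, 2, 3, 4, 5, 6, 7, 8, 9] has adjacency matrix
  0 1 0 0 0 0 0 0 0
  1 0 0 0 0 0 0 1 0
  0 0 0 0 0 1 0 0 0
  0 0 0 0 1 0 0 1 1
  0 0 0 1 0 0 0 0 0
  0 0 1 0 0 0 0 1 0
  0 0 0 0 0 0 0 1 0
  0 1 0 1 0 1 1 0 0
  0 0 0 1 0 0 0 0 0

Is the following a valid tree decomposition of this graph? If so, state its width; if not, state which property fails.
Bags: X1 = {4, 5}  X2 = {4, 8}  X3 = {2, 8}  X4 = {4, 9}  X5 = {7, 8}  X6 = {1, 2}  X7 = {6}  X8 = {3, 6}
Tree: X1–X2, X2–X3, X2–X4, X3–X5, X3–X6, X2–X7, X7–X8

A tree decomposition must satisfy three properties: every vertex lies in some bag; for every edge, both endpoints lie together in some bag; and for every vertex, the bags containing it form a connected subtree. Here edge (8,6) lies in no bag, so the decomposition is invalid.

No — edge (8,6) lies in no bag.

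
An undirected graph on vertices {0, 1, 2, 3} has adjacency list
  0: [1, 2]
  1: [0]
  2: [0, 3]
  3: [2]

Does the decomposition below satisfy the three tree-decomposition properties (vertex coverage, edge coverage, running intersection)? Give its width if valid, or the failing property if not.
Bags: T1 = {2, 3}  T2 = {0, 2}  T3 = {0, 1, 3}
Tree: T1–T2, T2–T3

A tree decomposition must satisfy three properties: every vertex lies in some bag; for every edge, both endpoints lie together in some bag; and for every vertex, the bags containing it form a connected subtree. Here bags containing vertex 3 are not connected in the tree, so the decomposition is invalid.

No — bags containing vertex 3 are not connected in the tree.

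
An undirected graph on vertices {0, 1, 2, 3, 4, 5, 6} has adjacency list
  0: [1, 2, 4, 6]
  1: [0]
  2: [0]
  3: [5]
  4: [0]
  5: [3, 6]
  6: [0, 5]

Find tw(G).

1

A width-1 tree decomposition is:
Bags: B1 = {0, 4}  B2 = {0, 1}  B3 = {0, 6}  B4 = {5, 6}  B5 = {0, 2}  B6 = {3, 5}
Tree: B1–B2, B2–B3, B3–B4, B3–B5, B4–B6
Every bag has size at most 2, so the width is 2 − 1 = 1 and tw(G) ≤ 1. Since G has at least one edge (e.g. 4–0), it is not an edgeless graph, so tw(G) ≥ 1. The upper and lower bounds meet at 1, so that is the treewidth.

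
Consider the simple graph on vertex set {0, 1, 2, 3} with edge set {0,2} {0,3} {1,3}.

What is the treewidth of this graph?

A width-1 tree decomposition is:
Bags: B1 = {0, 3}  B2 = {1, 3}  B3 = {0, 2}
Tree: B1–B2, B1–B3
The largest bag has 2 vertices, giving width 1; this decomposition certifies tw(G) ≤ 1. Any graph with an edge has treewidth ≥ 1, and G has the edge 3–0. Combining the bounds, tw(G) = 1.

1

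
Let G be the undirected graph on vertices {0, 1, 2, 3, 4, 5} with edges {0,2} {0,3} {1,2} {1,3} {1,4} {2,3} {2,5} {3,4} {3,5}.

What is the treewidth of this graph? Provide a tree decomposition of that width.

Each bag holds 3 vertices, so the decomposition has width 2, which upper-bounds the treewidth. On the other hand G contains the 3-clique {0, 2, 3}. A clique must lie in a single bag of any decomposition, so no decomposition can have width below 2. Therefore the treewidth is 2.

Treewidth 2.
Bags: B1 = {0, 2, 3}  B2 = {2, 3, 5}  B3 = {1, 2, 3}  B4 = {1, 3, 4}
Tree: B1–B2, B2–B3, B3–B4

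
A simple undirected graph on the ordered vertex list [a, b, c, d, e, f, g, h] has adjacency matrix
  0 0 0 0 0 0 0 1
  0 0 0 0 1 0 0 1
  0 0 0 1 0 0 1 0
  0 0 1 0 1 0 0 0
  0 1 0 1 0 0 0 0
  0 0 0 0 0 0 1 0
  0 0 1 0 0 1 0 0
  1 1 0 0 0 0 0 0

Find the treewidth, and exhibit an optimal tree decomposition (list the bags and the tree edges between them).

Each bag holds 2 vertices, so the decomposition has width 1, which upper-bounds the treewidth. Any graph with an edge has treewidth ≥ 1, and G has the edge f–g. The upper and lower bounds meet at 1, so that is the treewidth.

Treewidth 1.
One such decomposition:
Bags: B1 = {f, g}  B2 = {c, g}  B3 = {c, d}  B4 = {d, e}  B5 = {b, e}  B6 = {b, h}  B7 = {a, h}
Tree: B1–B2, B2–B3, B3–B4, B4–B5, B5–B6, B6–B7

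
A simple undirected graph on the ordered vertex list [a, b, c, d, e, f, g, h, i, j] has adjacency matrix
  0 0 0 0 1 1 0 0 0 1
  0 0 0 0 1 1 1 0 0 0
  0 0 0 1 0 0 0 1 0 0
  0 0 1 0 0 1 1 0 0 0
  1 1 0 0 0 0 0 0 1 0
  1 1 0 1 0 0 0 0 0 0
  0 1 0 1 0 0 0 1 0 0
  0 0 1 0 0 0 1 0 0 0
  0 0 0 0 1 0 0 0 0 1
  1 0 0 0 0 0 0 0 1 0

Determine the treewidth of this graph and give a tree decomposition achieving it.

Treewidth 2.
One optimal decomposition is:
Bags: B1 = {a, i, j}  B2 = {a, e, i}  B3 = {a, e, f}  B4 = {b, e, f}  B5 = {b, d, f}  B6 = {b, d, g}  B7 = {c, d, g}  B8 = {c, g, h}
Tree: B1–B2, B2–B3, B3–B4, B4–B5, B5–B6, B6–B7, B7–B8

Each bag holds 3 vertices, so the decomposition has width 2, which upper-bounds the treewidth. The edges j–i–e–a–j form a cycle, so G is not a tree and its treewidth is at least 2. Hence tw(G) = 2 exactly.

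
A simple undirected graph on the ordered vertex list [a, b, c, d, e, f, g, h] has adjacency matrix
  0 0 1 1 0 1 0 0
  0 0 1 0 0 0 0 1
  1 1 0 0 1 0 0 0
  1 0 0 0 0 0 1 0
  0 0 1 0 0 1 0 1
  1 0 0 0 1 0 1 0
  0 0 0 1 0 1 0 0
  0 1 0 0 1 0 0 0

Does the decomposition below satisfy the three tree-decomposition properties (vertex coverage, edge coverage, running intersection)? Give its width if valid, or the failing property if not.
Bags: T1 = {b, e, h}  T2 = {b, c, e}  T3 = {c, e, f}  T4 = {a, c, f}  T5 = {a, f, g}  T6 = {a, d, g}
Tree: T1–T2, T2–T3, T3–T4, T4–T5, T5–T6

Every vertex of G appears in some bag (union = {a, b, c, d, e, f, g, h}); every edge is covered by a bag; and for each vertex v the set of bags containing v is connected in the bag tree. The decomposition is therefore valid. The largest bag has 3 vertices, so the width is 2.

Yes; width 2.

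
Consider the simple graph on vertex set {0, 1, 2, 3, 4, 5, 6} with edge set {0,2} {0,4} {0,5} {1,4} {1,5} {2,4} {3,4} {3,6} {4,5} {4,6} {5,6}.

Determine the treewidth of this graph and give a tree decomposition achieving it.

Each bag holds 3 vertices, so the decomposition has width 2, which upper-bounds the treewidth. For the lower bound, the 3 vertices {0, 2, 4} are pairwise adjacent, and any tree decomposition puts a clique entirely inside one bag — forcing width ≥ 2. Hence tw(G) = 2 exactly.

Treewidth 2.
Bags: B1 = {0, 4, 5}  B2 = {1, 4, 5}  B3 = {4, 5, 6}  B4 = {3, 4, 6}  B5 = {0, 2, 4}
Tree: B1–B2, B1–B3, B3–B4, B1–B5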